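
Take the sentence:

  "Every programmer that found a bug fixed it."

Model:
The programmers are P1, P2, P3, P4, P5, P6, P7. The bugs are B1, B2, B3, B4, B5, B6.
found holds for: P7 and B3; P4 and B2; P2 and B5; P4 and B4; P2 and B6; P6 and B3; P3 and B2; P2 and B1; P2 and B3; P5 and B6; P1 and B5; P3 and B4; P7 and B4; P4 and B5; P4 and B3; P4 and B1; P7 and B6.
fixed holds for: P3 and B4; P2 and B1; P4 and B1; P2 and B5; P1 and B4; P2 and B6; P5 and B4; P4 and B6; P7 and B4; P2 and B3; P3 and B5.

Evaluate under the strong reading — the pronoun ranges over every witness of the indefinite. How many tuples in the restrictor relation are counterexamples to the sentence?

"it" takes "a bug" as antecedent — a donkey pronoun bound across the clause boundary.
Strong reading: for every (p,b) with found(p,b), fixed(p,b).
Restrictor pairs: (P1,B5) ✗  (P2,B1) ✓  (P2,B3) ✓  (P2,B5) ✓  (P2,B6) ✓  (P3,B2) ✗  (P3,B4) ✓  (P4,B1) ✓  (P4,B2) ✗  (P4,B3) ✗  (P4,B4) ✗  (P4,B5) ✗  (P5,B6) ✗  (P6,B3) ✗  (P7,B3) ✗  (P7,B4) ✓  (P7,B6) ✗
Counterexamples (restrictor pairs failing the scope): 10.

10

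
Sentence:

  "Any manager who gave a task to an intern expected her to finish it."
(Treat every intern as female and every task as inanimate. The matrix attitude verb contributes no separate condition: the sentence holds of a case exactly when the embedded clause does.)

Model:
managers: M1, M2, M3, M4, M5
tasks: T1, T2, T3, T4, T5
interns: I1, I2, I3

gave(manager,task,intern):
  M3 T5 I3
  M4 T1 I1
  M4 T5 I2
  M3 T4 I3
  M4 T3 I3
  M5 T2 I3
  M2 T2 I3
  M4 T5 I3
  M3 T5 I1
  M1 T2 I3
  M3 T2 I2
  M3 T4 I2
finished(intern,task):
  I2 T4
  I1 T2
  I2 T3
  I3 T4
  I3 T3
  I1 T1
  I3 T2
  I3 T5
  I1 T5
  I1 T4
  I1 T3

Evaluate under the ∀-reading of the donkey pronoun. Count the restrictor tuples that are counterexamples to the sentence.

2

"her" takes "an intern" as antecedent and "it" takes "a task"; both are donkey pronouns co-varying with the restrictor.
Strong reading: for every (m,t,i) with gave(m,t,i), finished(i,t).
Restrictor triples: (M1,T2,I3)→finished(I3,T2) ✓  (M2,T2,I3)→finished(I3,T2) ✓  (M3,T2,I2)→finished(I2,T2) ✗  (M3,T4,I2)→finished(I2,T4) ✓  (M3,T4,I3)→finished(I3,T4) ✓  (M3,T5,I1)→finished(I1,T5) ✓  (M3,T5,I3)→finished(I3,T5) ✓  (M4,T1,I1)→finished(I1,T1) ✓  (M4,T3,I3)→finished(I3,T3) ✓  (M4,T5,I2)→finished(I2,T5) ✗  (M4,T5,I3)→finished(I3,T5) ✓  (M5,T2,I3)→finished(I3,T2) ✓
Counterexamples (restrictor triples failing the scope): 2.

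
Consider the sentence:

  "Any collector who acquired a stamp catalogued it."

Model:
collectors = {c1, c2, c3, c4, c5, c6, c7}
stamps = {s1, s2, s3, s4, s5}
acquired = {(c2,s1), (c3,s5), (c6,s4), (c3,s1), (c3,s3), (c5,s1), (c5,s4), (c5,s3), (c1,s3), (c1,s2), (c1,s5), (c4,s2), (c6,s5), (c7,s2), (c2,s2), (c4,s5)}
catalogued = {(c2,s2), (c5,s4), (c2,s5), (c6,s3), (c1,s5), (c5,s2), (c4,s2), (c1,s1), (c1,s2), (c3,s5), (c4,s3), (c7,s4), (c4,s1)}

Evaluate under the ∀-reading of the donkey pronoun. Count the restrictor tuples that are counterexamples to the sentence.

"it" takes "a stamp" as antecedent — a donkey pronoun bound across the clause boundary.
Strong reading: for every (c,s) with acquired(c,s), catalogued(c,s).
Restrictor pairs: (c1,s2) ✓  (c1,s3) ✗  (c1,s5) ✓  (c2,s1) ✗  (c2,s2) ✓  (c3,s1) ✗  (c3,s3) ✗  (c3,s5) ✓  (c4,s2) ✓  (c4,s5) ✗  (c5,s1) ✗  (c5,s3) ✗  (c5,s4) ✓  (c6,s4) ✗  (c6,s5) ✗  (c7,s2) ✗
Counterexamples (restrictor pairs failing the scope): 10.

10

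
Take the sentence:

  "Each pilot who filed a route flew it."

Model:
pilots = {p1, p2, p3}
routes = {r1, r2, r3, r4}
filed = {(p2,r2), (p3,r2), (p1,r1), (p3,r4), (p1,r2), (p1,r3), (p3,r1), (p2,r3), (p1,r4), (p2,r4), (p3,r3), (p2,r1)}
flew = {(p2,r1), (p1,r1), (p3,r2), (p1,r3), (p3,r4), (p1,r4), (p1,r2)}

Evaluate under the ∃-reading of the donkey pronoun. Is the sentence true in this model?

"it" takes "a route" as antecedent — a donkey pronoun bound across the clause boundary.
Weak reading: every pilot p with some filed-route has at least one filed-route r such that flew(p,r).
Per pilot: p1:✓  p2:✓  p3:✓
Every pilot in the restrictor has a witness.

True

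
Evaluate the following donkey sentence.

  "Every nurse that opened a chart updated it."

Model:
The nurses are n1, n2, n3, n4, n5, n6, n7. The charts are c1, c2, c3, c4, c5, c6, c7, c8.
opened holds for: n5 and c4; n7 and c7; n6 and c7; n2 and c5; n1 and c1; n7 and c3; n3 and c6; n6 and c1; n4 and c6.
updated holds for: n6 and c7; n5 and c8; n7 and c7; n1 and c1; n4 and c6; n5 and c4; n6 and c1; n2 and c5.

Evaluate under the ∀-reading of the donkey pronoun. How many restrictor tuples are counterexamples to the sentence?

"it" takes "a chart" as antecedent — a donkey pronoun bound across the clause boundary.
Strong reading: for every (n,c) with opened(n,c), updated(n,c).
Restrictor pairs: (n1,c1) ✓  (n2,c5) ✓  (n3,c6) ✗  (n4,c6) ✓  (n5,c4) ✓  (n6,c1) ✓  (n6,c7) ✓  (n7,c3) ✗  (n7,c7) ✓
Counterexamples (restrictor pairs failing the scope): 2.

2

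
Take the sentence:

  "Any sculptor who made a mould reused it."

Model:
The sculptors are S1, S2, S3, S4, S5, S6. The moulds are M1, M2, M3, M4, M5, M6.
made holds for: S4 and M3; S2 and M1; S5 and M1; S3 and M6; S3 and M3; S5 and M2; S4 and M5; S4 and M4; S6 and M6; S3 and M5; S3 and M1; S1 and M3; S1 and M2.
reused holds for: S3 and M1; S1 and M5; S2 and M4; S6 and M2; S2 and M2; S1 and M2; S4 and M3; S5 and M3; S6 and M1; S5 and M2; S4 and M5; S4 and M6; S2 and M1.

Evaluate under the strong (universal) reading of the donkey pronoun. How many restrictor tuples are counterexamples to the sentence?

"it" takes "a mould" as antecedent — a donkey pronoun bound across the clause boundary.
Strong reading: for every (s,m) with made(s,m), reused(s,m).
Restrictor pairs: (S1,M2) ✓  (S1,M3) ✗  (S2,M1) ✓  (S3,M1) ✓  (S3,M3) ✗  (S3,M5) ✗  (S3,M6) ✗  (S4,M3) ✓  (S4,M4) ✗  (S4,M5) ✓  (S5,M1) ✗  (S5,M2) ✓  (S6,M6) ✗
Counterexamples (restrictor pairs failing the scope): 7.

7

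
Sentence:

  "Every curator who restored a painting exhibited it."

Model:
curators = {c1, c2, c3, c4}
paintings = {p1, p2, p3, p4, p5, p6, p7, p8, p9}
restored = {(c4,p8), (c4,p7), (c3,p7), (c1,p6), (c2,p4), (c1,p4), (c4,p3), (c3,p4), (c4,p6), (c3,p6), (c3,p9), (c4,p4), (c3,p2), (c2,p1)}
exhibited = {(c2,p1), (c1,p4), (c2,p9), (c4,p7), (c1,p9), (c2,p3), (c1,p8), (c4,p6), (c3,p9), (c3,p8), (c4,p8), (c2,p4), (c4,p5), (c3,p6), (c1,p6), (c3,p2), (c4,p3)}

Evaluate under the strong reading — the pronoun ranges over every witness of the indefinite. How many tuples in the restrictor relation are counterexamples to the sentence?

"it" takes "a painting" as antecedent — a donkey pronoun bound across the clause boundary.
Strong reading: for every (c,p) with restored(c,p), exhibited(c,p).
Restrictor pairs: (c1,p4) ✓  (c1,p6) ✓  (c2,p1) ✓  (c2,p4) ✓  (c3,p2) ✓  (c3,p4) ✗  (c3,p6) ✓  (c3,p7) ✗  (c3,p9) ✓  (c4,p3) ✓  (c4,p4) ✗  (c4,p6) ✓  (c4,p7) ✓  (c4,p8) ✓
Counterexamples (restrictor pairs failing the scope): 3.

3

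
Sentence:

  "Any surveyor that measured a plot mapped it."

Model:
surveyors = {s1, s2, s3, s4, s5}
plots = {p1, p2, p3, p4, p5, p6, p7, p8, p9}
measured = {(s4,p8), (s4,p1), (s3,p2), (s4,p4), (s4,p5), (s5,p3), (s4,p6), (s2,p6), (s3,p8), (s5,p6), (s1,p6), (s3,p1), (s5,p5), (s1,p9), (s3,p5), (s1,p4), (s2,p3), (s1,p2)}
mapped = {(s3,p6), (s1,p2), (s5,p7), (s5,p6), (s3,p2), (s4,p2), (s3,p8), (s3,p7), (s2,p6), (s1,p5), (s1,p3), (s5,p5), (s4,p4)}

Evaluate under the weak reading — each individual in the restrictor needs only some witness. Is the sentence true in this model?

True

"it" takes "a plot" as antecedent — a donkey pronoun bound across the clause boundary.
Weak reading: every surveyor s with some measured-plot has at least one measured-plot p such that mapped(s,p).
Per surveyor: s1:✓  s2:✓  s3:✓  s4:✓  s5:✓
Every surveyor in the restrictor has a witness.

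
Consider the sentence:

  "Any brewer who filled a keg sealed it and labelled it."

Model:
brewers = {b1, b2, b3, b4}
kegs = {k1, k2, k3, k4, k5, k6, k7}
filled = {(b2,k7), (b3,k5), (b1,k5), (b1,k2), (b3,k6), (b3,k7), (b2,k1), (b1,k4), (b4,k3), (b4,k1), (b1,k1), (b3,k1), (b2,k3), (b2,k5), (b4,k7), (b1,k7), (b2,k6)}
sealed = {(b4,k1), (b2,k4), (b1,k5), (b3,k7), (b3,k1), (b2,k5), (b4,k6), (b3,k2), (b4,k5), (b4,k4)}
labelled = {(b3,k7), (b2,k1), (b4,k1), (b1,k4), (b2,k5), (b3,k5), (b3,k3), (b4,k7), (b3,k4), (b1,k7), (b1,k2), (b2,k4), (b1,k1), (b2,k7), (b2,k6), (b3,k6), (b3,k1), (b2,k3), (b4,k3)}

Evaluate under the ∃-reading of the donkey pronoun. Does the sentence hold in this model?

"it" takes "a keg" as antecedent — a donkey pronoun bound across the clause boundary.
Weak reading: every brewer b with some filled-keg has at least one filled-keg k such that sealed(b,k) ∧ labelled(b,k).
Per brewer: b1:✗  b2:✓  b3:✓  b4:✓
b1 has no witness among its filled-kegs.

False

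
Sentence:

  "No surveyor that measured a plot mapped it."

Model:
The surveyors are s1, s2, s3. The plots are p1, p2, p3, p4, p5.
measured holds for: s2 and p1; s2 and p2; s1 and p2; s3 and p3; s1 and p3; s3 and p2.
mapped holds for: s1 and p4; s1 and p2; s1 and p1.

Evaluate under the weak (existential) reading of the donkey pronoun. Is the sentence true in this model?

"it" takes "a plot" as antecedent — a donkey pronoun bound across the clause boundary.
Truth condition: for no (s,p) with measured(s,p) does mapped(s,p) hold.
Restrictor pairs — does the scope hold? (s1,p2):holds  (s1,p3):fails  (s2,p1):fails  (s2,p2):fails  (s3,p2):fails  (s3,p3):fails
Scope holds for 1 pair(s), so the sentence is false.

False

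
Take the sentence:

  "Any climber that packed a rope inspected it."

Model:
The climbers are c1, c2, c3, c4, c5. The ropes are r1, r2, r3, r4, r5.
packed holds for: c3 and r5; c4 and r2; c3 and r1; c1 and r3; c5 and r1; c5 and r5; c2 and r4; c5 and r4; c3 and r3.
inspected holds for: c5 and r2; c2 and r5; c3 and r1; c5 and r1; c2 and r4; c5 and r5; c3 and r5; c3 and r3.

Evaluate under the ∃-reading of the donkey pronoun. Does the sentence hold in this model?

False

"it" takes "a rope" as antecedent — a donkey pronoun bound across the clause boundary.
Weak reading: every climber c with some packed-rope has at least one packed-rope r such that inspected(c,r).
Per climber: c1:✗  c2:✓  c3:✓  c4:✗  c5:✓
c1 has no witness among its packed-ropes.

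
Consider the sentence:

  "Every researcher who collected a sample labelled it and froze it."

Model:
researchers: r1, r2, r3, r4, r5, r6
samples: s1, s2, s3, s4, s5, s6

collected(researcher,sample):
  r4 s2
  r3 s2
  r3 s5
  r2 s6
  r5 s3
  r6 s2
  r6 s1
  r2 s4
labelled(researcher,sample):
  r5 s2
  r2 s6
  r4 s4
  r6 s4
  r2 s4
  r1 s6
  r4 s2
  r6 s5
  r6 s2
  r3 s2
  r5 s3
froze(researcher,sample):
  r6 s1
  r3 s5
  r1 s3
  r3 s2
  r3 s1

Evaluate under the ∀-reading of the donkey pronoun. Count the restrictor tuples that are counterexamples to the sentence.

"it" takes "a sample" as antecedent — a donkey pronoun bound across the clause boundary.
Strong reading: for every (r,s) with collected(r,s), labelled(r,s) ∧ froze(r,s).
Restrictor pairs: (r2,s4) ✗  (r2,s6) ✗  (r3,s2) ✓  (r3,s5) ✗  (r4,s2) ✗  (r5,s3) ✗  (r6,s1) ✗  (r6,s2) ✗
Counterexamples (restrictor pairs failing the scope): 7.

7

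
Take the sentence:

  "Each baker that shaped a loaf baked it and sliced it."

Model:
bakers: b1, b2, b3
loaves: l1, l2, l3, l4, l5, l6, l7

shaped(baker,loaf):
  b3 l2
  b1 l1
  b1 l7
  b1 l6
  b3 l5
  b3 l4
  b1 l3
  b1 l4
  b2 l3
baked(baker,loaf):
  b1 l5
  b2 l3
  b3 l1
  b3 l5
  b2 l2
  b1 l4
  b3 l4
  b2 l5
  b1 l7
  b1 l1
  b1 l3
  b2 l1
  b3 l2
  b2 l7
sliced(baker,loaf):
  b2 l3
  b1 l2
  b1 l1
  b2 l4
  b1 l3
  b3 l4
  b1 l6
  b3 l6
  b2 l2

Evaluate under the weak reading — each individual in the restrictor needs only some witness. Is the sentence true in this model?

"it" takes "a loaf" as antecedent — a donkey pronoun bound across the clause boundary.
Weak reading: every baker b with some shaped-loaf has at least one shaped-loaf l such that baked(b,l) ∧ sliced(b,l).
Per baker: b1:✓  b2:✓  b3:✓
Every baker in the restrictor has a witness.

True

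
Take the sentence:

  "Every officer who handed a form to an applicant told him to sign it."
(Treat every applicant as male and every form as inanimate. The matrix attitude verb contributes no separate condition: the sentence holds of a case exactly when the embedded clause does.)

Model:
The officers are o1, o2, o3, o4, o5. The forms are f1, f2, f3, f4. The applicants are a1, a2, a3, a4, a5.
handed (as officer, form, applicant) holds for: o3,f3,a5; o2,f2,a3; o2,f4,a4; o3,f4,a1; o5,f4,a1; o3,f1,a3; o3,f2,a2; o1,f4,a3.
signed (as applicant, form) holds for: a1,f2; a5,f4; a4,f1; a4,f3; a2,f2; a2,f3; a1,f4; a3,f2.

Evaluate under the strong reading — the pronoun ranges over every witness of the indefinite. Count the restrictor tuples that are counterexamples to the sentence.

"him" takes "an applicant" as antecedent and "it" takes "a form"; both are donkey pronouns co-varying with the restrictor.
Strong reading: for every (o,f,a) with handed(o,f,a), signed(a,f).
Restrictor triples: (o1,f4,a3)→signed(a3,f4) ✗  (o2,f2,a3)→signed(a3,f2) ✓  (o2,f4,a4)→signed(a4,f4) ✗  (o3,f1,a3)→signed(a3,f1) ✗  (o3,f2,a2)→signed(a2,f2) ✓  (o3,f3,a5)→signed(a5,f3) ✗  (o3,f4,a1)→signed(a1,f4) ✓  (o5,f4,a1)→signed(a1,f4) ✓
Counterexamples (restrictor triples failing the scope): 4.

4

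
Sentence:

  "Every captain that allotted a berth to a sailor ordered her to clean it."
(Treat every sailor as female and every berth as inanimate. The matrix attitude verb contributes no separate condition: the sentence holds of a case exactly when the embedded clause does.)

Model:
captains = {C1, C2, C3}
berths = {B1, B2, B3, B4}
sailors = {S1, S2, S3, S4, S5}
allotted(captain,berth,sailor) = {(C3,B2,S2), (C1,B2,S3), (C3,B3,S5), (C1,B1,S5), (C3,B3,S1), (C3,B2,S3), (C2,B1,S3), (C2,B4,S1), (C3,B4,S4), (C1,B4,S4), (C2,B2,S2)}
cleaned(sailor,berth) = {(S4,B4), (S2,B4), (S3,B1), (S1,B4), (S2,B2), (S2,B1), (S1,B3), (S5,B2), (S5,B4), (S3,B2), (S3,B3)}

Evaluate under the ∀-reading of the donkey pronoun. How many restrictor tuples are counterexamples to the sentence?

2

"her" takes "a sailor" as antecedent and "it" takes "a berth"; both are donkey pronouns co-varying with the restrictor.
Strong reading: for every (c,b,s) with allotted(c,b,s), cleaned(s,b).
Restrictor triples: (C1,B1,S5)→cleaned(S5,B1) ✗  (C1,B2,S3)→cleaned(S3,B2) ✓  (C1,B4,S4)→cleaned(S4,B4) ✓  (C2,B1,S3)→cleaned(S3,B1) ✓  (C2,B2,S2)→cleaned(S2,B2) ✓  (C2,B4,S1)→cleaned(S1,B4) ✓  (C3,B2,S2)→cleaned(S2,B2) ✓  (C3,B2,S3)→cleaned(S3,B2) ✓  (C3,B3,S1)→cleaned(S1,B3) ✓  (C3,B3,S5)→cleaned(S5,B3) ✗  (C3,B4,S4)→cleaned(S4,B4) ✓
Counterexamples (restrictor triples failing the scope): 2.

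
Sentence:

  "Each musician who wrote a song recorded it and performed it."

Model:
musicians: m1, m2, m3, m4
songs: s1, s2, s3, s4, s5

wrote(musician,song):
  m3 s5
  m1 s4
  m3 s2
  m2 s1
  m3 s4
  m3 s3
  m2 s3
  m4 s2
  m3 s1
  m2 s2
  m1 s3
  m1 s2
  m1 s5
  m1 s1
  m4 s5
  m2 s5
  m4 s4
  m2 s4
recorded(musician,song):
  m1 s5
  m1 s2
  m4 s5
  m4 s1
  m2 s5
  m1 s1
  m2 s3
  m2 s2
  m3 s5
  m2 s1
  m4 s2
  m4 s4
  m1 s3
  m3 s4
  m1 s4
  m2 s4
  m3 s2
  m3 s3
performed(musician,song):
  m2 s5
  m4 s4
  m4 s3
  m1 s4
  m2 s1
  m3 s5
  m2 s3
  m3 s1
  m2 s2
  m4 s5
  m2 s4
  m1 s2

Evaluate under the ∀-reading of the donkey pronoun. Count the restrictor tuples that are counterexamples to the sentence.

8

"it" takes "a song" as antecedent — a donkey pronoun bound across the clause boundary.
Strong reading: for every (m,s) with wrote(m,s), recorded(m,s) ∧ performed(m,s).
Restrictor pairs: (m1,s1) ✗  (m1,s2) ✓  (m1,s3) ✗  (m1,s4) ✓  (m1,s5) ✗  (m2,s1) ✓  (m2,s2) ✓  (m2,s3) ✓  (m2,s4) ✓  (m2,s5) ✓  (m3,s1) ✗  (m3,s2) ✗  (m3,s3) ✗  (m3,s4) ✗  (m3,s5) ✓  (m4,s2) ✗  (m4,s4) ✓  (m4,s5) ✓
Counterexamples (restrictor pairs failing the scope): 8.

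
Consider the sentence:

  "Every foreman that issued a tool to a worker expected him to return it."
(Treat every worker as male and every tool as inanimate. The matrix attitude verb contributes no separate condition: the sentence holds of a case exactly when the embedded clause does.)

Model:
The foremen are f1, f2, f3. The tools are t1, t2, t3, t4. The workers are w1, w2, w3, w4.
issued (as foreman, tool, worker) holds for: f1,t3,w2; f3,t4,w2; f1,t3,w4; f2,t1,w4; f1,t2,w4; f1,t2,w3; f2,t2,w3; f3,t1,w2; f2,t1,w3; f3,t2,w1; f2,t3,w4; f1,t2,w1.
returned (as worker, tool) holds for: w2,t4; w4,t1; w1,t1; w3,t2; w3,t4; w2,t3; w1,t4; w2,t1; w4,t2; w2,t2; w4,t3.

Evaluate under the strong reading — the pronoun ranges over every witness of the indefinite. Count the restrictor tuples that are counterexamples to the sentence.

"him" takes "a worker" as antecedent and "it" takes "a tool"; both are donkey pronouns co-varying with the restrictor.
Strong reading: for every (f,t,w) with issued(f,t,w), returned(w,t).
Restrictor triples: (f1,t2,w1)→returned(w1,t2) ✗  (f1,t2,w3)→returned(w3,t2) ✓  (f1,t2,w4)→returned(w4,t2) ✓  (f1,t3,w2)→returned(w2,t3) ✓  (f1,t3,w4)→returned(w4,t3) ✓  (f2,t1,w3)→returned(w3,t1) ✗  (f2,t1,w4)→returned(w4,t1) ✓  (f2,t2,w3)→returned(w3,t2) ✓  (f2,t3,w4)→returned(w4,t3) ✓  (f3,t1,w2)→returned(w2,t1) ✓  (f3,t2,w1)→returned(w1,t2) ✗  (f3,t4,w2)→returned(w2,t4) ✓
Counterexamples (restrictor triples failing the scope): 3.

3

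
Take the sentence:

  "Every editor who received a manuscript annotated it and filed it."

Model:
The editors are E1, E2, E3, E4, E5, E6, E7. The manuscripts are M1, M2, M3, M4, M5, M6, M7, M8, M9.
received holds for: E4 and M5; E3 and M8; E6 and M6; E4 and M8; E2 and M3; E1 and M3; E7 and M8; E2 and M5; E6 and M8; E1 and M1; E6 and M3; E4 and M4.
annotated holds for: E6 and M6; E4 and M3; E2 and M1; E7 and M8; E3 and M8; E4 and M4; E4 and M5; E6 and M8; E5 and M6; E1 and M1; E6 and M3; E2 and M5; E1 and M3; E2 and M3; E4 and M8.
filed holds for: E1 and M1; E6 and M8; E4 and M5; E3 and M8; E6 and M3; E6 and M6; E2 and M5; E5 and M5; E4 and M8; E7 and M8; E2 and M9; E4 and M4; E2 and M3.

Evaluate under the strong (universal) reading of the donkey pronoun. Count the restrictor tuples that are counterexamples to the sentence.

1

"it" takes "a manuscript" as antecedent — a donkey pronoun bound across the clause boundary.
Strong reading: for every (e,m) with received(e,m), annotated(e,m) ∧ filed(e,m).
Restrictor pairs: (E1,M1) ✓  (E1,M3) ✗  (E2,M3) ✓  (E2,M5) ✓  (E3,M8) ✓  (E4,M4) ✓  (E4,M5) ✓  (E4,M8) ✓  (E6,M3) ✓  (E6,M6) ✓  (E6,M8) ✓  (E7,M8) ✓
Counterexamples (restrictor pairs failing the scope): 1.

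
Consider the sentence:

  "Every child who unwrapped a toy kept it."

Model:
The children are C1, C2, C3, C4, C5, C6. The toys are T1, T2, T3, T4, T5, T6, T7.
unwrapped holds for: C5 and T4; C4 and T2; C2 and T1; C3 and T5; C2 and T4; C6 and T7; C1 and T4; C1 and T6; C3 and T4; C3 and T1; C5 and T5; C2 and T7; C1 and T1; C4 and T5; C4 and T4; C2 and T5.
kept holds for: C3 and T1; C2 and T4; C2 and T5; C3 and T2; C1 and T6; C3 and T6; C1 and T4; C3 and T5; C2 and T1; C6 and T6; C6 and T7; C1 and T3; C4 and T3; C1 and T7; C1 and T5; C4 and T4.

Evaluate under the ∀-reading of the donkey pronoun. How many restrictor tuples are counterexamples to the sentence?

"it" takes "a toy" as antecedent — a donkey pronoun bound across the clause boundary.
Strong reading: for every (c,t) with unwrapped(c,t), kept(c,t).
Restrictor pairs: (C1,T1) ✗  (C1,T4) ✓  (C1,T6) ✓  (C2,T1) ✓  (C2,T4) ✓  (C2,T5) ✓  (C2,T7) ✗  (C3,T1) ✓  (C3,T4) ✗  (C3,T5) ✓  (C4,T2) ✗  (C4,T4) ✓  (C4,T5) ✗  (C5,T4) ✗  (C5,T5) ✗  (C6,T7) ✓
Counterexamples (restrictor pairs failing the scope): 7.

7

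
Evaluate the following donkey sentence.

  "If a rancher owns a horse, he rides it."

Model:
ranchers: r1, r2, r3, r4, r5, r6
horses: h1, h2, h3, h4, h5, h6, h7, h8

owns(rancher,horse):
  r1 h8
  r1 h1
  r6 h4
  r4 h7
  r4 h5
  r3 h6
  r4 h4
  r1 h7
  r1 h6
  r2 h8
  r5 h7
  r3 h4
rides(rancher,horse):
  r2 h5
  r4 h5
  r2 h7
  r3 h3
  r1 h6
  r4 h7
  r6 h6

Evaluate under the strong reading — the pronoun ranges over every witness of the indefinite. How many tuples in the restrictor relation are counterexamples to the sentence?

"it" takes "a horse" as antecedent — a donkey pronoun bound across the clause boundary.
Strong reading: for every (r,h) with owns(r,h), rides(r,h).
Restrictor pairs: (r1,h1) ✗  (r1,h6) ✓  (r1,h7) ✗  (r1,h8) ✗  (r2,h8) ✗  (r3,h4) ✗  (r3,h6) ✗  (r4,h4) ✗  (r4,h5) ✓  (r4,h7) ✓  (r5,h7) ✗  (r6,h4) ✗
Counterexamples (restrictor pairs failing the scope): 9.

9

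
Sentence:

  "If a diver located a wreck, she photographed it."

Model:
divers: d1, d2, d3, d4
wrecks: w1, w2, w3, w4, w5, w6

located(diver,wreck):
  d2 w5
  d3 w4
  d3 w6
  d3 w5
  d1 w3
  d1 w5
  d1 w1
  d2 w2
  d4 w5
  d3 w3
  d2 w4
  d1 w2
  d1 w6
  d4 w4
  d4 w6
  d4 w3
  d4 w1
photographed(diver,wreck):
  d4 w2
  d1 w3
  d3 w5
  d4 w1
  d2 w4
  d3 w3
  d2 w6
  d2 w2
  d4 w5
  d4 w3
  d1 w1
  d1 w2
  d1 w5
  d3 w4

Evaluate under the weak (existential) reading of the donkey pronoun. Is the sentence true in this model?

"it" takes "a wreck" as antecedent — a donkey pronoun bound across the clause boundary.
Weak reading: every diver d with some located-wreck has at least one located-wreck w such that photographed(d,w).
Per diver: d1:✓  d2:✓  d3:✓  d4:✓
Every diver in the restrictor has a witness.

True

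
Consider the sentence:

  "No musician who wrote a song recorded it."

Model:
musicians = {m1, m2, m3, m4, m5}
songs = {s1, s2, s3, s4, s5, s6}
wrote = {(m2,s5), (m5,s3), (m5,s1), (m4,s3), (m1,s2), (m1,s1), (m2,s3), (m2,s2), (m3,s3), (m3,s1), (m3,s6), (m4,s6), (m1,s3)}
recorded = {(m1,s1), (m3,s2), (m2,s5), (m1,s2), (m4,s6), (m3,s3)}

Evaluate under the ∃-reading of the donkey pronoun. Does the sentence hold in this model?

False

"it" takes "a song" as antecedent — a donkey pronoun bound across the clause boundary.
Truth condition: for no (m,s) with wrote(m,s) does recorded(m,s) hold.
Restrictor pairs — does the scope hold? (m1,s1):holds  (m1,s2):holds  (m1,s3):fails  (m2,s2):fails  (m2,s3):fails  (m2,s5):holds  (m3,s1):fails  (m3,s3):holds  (m3,s6):fails  (m4,s3):fails  (m4,s6):holds  (m5,s1):fails  (m5,s3):fails
Scope holds for 5 pair(s), so the sentence is false.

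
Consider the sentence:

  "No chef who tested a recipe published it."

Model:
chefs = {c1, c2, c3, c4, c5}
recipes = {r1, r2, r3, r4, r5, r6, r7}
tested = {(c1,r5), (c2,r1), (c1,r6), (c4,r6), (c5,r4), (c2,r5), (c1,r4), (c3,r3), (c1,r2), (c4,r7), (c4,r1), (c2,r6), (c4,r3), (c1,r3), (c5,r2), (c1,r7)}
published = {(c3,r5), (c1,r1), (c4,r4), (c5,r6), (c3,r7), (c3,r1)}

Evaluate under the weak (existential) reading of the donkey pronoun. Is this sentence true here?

True

"it" takes "a recipe" as antecedent — a donkey pronoun bound across the clause boundary.
Truth condition: for no (c,r) with tested(c,r) does published(c,r) hold.
Restrictor pairs — does the scope hold? (c1,r2):fails  (c1,r3):fails  (c1,r4):fails  (c1,r5):fails  (c1,r6):fails  (c1,r7):fails  (c2,r1):fails  (c2,r5):fails  (c2,r6):fails  (c3,r3):fails  (c4,r1):fails  (c4,r3):fails  (c4,r6):fails  (c4,r7):fails  (c5,r2):fails  (c5,r4):fails
Scope holds for no restrictor pair, so the sentence is true.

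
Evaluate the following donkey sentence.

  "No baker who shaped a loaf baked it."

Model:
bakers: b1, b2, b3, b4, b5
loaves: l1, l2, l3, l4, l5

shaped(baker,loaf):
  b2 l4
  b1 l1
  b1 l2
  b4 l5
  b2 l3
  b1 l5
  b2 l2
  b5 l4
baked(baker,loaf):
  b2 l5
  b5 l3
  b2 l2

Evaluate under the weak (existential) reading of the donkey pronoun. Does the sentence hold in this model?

False

"it" takes "a loaf" as antecedent — a donkey pronoun bound across the clause boundary.
Truth condition: for no (b,l) with shaped(b,l) does baked(b,l) hold.
Restrictor pairs — does the scope hold? (b1,l1):fails  (b1,l2):fails  (b1,l5):fails  (b2,l2):holds  (b2,l3):fails  (b2,l4):fails  (b4,l5):fails  (b5,l4):fails
Scope holds for 1 pair(s), so the sentence is false.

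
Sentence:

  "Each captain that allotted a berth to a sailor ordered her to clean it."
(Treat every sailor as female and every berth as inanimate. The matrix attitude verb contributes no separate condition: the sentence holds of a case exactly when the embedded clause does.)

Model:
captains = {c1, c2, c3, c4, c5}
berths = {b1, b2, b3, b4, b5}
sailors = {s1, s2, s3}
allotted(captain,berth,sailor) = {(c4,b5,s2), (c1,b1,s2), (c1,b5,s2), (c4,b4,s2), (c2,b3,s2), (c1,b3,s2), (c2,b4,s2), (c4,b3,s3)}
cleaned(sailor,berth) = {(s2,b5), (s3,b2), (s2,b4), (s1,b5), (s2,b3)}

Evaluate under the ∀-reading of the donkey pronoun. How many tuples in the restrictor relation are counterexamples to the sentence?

"her" takes "a sailor" as antecedent and "it" takes "a berth"; both are donkey pronouns co-varying with the restrictor.
Strong reading: for every (c,b,s) with allotted(c,b,s), cleaned(s,b).
Restrictor triples: (c1,b1,s2)→cleaned(s2,b1) ✗  (c1,b3,s2)→cleaned(s2,b3) ✓  (c1,b5,s2)→cleaned(s2,b5) ✓  (c2,b3,s2)→cleaned(s2,b3) ✓  (c2,b4,s2)→cleaned(s2,b4) ✓  (c4,b3,s3)→cleaned(s3,b3) ✗  (c4,b4,s2)→cleaned(s2,b4) ✓  (c4,b5,s2)→cleaned(s2,b5) ✓
Counterexamples (restrictor triples failing the scope): 2.

2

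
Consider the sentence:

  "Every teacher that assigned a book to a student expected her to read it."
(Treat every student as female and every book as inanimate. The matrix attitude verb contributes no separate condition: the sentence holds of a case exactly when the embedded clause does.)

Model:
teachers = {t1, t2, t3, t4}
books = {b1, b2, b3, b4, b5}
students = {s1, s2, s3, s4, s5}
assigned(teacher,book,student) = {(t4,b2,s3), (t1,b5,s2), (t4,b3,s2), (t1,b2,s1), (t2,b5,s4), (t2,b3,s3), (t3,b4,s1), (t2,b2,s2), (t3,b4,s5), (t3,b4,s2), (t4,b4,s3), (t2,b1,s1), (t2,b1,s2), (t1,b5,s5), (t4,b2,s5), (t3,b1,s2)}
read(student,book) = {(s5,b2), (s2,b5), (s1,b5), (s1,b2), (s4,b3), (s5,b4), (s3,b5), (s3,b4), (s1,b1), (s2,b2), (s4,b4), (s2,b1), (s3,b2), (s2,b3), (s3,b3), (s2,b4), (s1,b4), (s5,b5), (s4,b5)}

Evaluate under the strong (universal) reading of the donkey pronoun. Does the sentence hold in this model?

True

"her" takes "a student" as antecedent and "it" takes "a book"; both are donkey pronouns co-varying with the restrictor.
Strong reading: for every (t,b,s) with assigned(t,b,s), read(s,b).
Restrictor triples: (t1,b2,s1)→read(s1,b2) ✓  (t1,b5,s2)→read(s2,b5) ✓  (t1,b5,s5)→read(s5,b5) ✓  (t2,b1,s1)→read(s1,b1) ✓  (t2,b1,s2)→read(s2,b1) ✓  (t2,b2,s2)→read(s2,b2) ✓  (t2,b3,s3)→read(s3,b3) ✓  (t2,b5,s4)→read(s4,b5) ✓  (t3,b1,s2)→read(s2,b1) ✓  (t3,b4,s1)→read(s1,b4) ✓  (t3,b4,s2)→read(s2,b4) ✓  (t3,b4,s5)→read(s5,b4) ✓  (t4,b2,s3)→read(s3,b2) ✓  (t4,b2,s5)→read(s5,b2) ✓  (t4,b3,s2)→read(s2,b3) ✓  (t4,b4,s3)→read(s3,b4) ✓
Every restrictor triple satisfies the scope.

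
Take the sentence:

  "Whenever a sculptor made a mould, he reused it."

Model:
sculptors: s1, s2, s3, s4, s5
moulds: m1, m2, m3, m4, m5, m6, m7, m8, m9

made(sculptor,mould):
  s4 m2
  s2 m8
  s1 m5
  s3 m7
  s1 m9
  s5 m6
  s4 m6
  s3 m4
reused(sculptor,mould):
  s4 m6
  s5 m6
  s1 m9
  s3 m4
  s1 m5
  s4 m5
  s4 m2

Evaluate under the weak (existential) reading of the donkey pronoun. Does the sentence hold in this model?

False

"it" takes "a mould" as antecedent — a donkey pronoun bound across the clause boundary.
Weak reading: every sculptor s with some made-mould has at least one made-mould m such that reused(s,m).
Per sculptor: s1:✓  s2:✗  s3:✓  s4:✓  s5:✓
s2 has no witness among its made-moulds.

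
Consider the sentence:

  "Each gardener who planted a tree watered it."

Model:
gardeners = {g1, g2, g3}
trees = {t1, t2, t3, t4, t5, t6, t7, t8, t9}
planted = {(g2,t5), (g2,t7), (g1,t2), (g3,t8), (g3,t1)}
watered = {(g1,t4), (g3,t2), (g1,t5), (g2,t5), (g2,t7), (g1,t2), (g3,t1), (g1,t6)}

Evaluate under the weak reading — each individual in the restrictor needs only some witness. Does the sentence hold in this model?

"it" takes "a tree" as antecedent — a donkey pronoun bound across the clause boundary.
Weak reading: every gardener g with some planted-tree has at least one planted-tree t such that watered(g,t).
Per gardener: g1:✓  g2:✓  g3:✓
Every gardener in the restrictor has a witness.

True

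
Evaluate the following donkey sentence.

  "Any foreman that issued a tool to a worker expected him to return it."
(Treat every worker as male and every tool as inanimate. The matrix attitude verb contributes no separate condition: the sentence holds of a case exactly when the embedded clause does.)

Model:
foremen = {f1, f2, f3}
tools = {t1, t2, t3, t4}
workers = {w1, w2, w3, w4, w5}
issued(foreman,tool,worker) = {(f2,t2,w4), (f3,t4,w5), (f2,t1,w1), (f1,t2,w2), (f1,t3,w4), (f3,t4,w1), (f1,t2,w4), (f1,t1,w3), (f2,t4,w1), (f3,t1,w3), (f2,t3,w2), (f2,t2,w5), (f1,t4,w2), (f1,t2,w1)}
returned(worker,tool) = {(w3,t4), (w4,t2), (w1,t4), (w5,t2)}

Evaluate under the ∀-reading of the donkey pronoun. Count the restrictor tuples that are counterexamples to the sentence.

9

"him" takes "a worker" as antecedent and "it" takes "a tool"; both are donkey pronouns co-varying with the restrictor.
Strong reading: for every (f,t,w) with issued(f,t,w), returned(w,t).
Restrictor triples: (f1,t1,w3)→returned(w3,t1) ✗  (f1,t2,w1)→returned(w1,t2) ✗  (f1,t2,w2)→returned(w2,t2) ✗  (f1,t2,w4)→returned(w4,t2) ✓  (f1,t3,w4)→returned(w4,t3) ✗  (f1,t4,w2)→returned(w2,t4) ✗  (f2,t1,w1)→returned(w1,t1) ✗  (f2,t2,w4)→returned(w4,t2) ✓  (f2,t2,w5)→returned(w5,t2) ✓  (f2,t3,w2)→returned(w2,t3) ✗  (f2,t4,w1)→returned(w1,t4) ✓  (f3,t1,w3)→returned(w3,t1) ✗  (f3,t4,w1)→returned(w1,t4) ✓  (f3,t4,w5)→returned(w5,t4) ✗
Counterexamples (restrictor triples failing the scope): 9.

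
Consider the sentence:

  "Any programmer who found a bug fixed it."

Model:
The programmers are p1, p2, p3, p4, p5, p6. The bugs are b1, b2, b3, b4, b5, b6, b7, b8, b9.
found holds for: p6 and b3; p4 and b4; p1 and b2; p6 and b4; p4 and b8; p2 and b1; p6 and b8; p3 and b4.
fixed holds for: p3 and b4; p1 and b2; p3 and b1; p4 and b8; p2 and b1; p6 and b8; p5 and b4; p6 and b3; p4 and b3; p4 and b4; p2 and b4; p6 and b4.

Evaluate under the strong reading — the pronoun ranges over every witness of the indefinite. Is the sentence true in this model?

True

"it" takes "a bug" as antecedent — a donkey pronoun bound across the clause boundary.
Strong reading: for every (p,b) with found(p,b), fixed(p,b).
Restrictor pairs: (p1,b2) ✓  (p2,b1) ✓  (p3,b4) ✓  (p4,b4) ✓  (p4,b8) ✓  (p6,b3) ✓  (p6,b4) ✓  (p6,b8) ✓
Every restrictor pair satisfies the scope.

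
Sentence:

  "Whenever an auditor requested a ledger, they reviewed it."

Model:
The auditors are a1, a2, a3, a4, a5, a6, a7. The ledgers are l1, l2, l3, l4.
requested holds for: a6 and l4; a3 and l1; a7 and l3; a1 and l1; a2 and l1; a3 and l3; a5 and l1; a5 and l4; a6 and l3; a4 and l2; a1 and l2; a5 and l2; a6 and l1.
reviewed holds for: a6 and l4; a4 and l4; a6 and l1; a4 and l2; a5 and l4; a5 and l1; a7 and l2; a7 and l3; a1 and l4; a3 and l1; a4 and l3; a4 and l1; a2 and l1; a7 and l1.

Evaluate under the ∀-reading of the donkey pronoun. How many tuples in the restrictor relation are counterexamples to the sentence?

"it" takes "a ledger" as antecedent — a donkey pronoun bound across the clause boundary.
Strong reading: for every (a,l) with requested(a,l), reviewed(a,l).
Restrictor pairs: (a1,l1) ✗  (a1,l2) ✗  (a2,l1) ✓  (a3,l1) ✓  (a3,l3) ✗  (a4,l2) ✓  (a5,l1) ✓  (a5,l2) ✗  (a5,l4) ✓  (a6,l1) ✓  (a6,l3) ✗  (a6,l4) ✓  (a7,l3) ✓
Counterexamples (restrictor pairs failing the scope): 5.

5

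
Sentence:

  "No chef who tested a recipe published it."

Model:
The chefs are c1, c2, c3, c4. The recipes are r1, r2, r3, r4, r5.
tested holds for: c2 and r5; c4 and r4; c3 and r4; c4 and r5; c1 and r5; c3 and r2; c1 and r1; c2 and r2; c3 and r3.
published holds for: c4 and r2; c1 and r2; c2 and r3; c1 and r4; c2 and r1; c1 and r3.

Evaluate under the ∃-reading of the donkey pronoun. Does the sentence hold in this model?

True

"it" takes "a recipe" as antecedent — a donkey pronoun bound across the clause boundary.
Truth condition: for no (c,r) with tested(c,r) does published(c,r) hold.
Restrictor pairs — does the scope hold? (c1,r1):fails  (c1,r5):fails  (c2,r2):fails  (c2,r5):fails  (c3,r2):fails  (c3,r3):fails  (c3,r4):fails  (c4,r4):fails  (c4,r5):fails
Scope holds for no restrictor pair, so the sentence is true.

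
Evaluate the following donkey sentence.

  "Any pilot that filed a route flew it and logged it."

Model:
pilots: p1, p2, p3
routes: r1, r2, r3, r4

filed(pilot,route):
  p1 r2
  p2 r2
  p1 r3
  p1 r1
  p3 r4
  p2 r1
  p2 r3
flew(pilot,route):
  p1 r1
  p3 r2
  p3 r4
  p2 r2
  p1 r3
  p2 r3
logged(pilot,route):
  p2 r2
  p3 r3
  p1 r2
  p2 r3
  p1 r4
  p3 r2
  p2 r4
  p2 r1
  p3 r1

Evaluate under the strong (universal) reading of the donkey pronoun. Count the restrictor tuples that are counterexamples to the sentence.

"it" takes "a route" as antecedent — a donkey pronoun bound across the clause boundary.
Strong reading: for every (p,r) with filed(p,r), flew(p,r) ∧ logged(p,r).
Restrictor pairs: (p1,r1) ✗  (p1,r2) ✗  (p1,r3) ✗  (p2,r1) ✗  (p2,r2) ✓  (p2,r3) ✓  (p3,r4) ✗
Counterexamples (restrictor pairs failing the scope): 5.

5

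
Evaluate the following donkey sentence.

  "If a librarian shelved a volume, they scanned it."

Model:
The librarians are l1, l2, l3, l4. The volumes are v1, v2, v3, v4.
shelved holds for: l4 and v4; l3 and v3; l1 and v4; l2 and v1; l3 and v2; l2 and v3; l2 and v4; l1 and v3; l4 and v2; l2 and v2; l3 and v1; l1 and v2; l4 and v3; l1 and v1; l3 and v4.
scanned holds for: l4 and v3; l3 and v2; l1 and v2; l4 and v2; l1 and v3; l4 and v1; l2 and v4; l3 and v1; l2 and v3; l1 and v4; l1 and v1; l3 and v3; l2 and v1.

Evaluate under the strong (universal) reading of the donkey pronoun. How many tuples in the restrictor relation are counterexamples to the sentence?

3

"it" takes "a volume" as antecedent — a donkey pronoun bound across the clause boundary.
Strong reading: for every (l,v) with shelved(l,v), scanned(l,v).
Restrictor pairs: (l1,v1) ✓  (l1,v2) ✓  (l1,v3) ✓  (l1,v4) ✓  (l2,v1) ✓  (l2,v2) ✗  (l2,v3) ✓  (l2,v4) ✓  (l3,v1) ✓  (l3,v2) ✓  (l3,v3) ✓  (l3,v4) ✗  (l4,v2) ✓  (l4,v3) ✓  (l4,v4) ✗
Counterexamples (restrictor pairs failing the scope): 3.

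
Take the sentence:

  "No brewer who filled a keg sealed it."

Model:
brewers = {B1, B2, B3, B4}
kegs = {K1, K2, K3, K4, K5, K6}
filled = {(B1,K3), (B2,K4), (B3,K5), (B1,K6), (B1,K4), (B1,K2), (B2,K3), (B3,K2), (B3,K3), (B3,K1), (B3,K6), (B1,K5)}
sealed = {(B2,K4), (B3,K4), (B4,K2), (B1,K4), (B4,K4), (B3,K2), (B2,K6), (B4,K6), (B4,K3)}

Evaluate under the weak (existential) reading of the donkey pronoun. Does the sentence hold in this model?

False

"it" takes "a keg" as antecedent — a donkey pronoun bound across the clause boundary.
Truth condition: for no (b,k) with filled(b,k) does sealed(b,k) hold.
Restrictor pairs — does the scope hold? (B1,K2):fails  (B1,K3):fails  (B1,K4):holds  (B1,K5):fails  (B1,K6):fails  (B2,K3):fails  (B2,K4):holds  (B3,K1):fails  (B3,K2):holds  (B3,K3):fails  (B3,K5):fails  (B3,K6):fails
Scope holds for 3 pair(s), so the sentence is false.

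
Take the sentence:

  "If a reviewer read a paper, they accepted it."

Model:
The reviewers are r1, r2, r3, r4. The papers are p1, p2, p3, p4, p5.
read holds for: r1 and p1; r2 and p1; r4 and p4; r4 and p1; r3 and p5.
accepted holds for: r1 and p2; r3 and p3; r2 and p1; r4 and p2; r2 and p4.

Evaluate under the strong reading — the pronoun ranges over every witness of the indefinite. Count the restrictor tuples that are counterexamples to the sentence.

4

"it" takes "a paper" as antecedent — a donkey pronoun bound across the clause boundary.
Strong reading: for every (r,p) with read(r,p), accepted(r,p).
Restrictor pairs: (r1,p1) ✗  (r2,p1) ✓  (r3,p5) ✗  (r4,p1) ✗  (r4,p4) ✗
Counterexamples (restrictor pairs failing the scope): 4.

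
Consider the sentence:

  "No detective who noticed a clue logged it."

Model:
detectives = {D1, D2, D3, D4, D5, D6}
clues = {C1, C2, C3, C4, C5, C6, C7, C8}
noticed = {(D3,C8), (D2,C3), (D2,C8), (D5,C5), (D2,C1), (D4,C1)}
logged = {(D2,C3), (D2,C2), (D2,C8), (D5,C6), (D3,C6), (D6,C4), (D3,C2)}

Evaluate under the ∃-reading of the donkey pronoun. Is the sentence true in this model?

False

"it" takes "a clue" as antecedent — a donkey pronoun bound across the clause boundary.
Truth condition: for no (d,c) with noticed(d,c) does logged(d,c) hold.
Restrictor pairs — does the scope hold? (D2,C1):fails  (D2,C3):holds  (D2,C8):holds  (D3,C8):fails  (D4,C1):fails  (D5,C5):fails
Scope holds for 2 pair(s), so the sentence is false.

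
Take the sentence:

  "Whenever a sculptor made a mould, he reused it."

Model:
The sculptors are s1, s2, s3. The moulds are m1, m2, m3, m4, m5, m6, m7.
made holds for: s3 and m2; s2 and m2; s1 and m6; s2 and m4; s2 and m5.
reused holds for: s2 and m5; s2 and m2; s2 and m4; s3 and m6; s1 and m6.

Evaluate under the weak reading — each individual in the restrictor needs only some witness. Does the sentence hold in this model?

"it" takes "a mould" as antecedent — a donkey pronoun bound across the clause boundary.
Weak reading: every sculptor s with some made-mould has at least one made-mould m such that reused(s,m).
Per sculptor: s1:✓  s2:✓  s3:✗
s3 has no witness among its made-moulds.

False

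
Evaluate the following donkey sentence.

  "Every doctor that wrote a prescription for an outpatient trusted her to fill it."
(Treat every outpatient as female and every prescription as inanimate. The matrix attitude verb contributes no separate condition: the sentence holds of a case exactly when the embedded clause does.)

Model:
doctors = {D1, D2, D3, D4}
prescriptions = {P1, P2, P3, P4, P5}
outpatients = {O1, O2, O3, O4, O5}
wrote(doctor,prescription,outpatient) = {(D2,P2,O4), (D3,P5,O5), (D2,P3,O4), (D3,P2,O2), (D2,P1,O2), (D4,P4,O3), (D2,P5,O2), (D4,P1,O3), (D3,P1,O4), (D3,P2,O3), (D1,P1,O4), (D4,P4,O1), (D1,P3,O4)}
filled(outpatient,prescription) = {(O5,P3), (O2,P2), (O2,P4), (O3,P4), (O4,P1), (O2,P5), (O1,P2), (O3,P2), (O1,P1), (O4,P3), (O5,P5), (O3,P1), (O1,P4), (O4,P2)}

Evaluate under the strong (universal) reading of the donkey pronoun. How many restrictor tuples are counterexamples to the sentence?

1

"her" takes "an outpatient" as antecedent and "it" takes "a prescription"; both are donkey pronouns co-varying with the restrictor.
Strong reading: for every (d,p,o) with wrote(d,p,o), filled(o,p).
Restrictor triples: (D1,P1,O4)→filled(O4,P1) ✓  (D1,P3,O4)→filled(O4,P3) ✓  (D2,P1,O2)→filled(O2,P1) ✗  (D2,P2,O4)→filled(O4,P2) ✓  (D2,P3,O4)→filled(O4,P3) ✓  (D2,P5,O2)→filled(O2,P5) ✓  (D3,P1,O4)→filled(O4,P1) ✓  (D3,P2,O2)→filled(O2,P2) ✓  (D3,P2,O3)→filled(O3,P2) ✓  (D3,P5,O5)→filled(O5,P5) ✓  (D4,P1,O3)→filled(O3,P1) ✓  (D4,P4,O1)→filled(O1,P4) ✓  (D4,P4,O3)→filled(O3,P4) ✓
Counterexamples (restrictor triples failing the scope): 1.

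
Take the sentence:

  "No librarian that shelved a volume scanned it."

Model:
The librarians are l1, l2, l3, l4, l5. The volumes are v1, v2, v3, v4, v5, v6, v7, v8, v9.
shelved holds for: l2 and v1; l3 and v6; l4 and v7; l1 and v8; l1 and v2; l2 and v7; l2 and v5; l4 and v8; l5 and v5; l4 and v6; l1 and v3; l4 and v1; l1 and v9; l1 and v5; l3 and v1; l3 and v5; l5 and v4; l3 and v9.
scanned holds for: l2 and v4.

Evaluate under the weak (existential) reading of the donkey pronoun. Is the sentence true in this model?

True

"it" takes "a volume" as antecedent — a donkey pronoun bound across the clause boundary.
Truth condition: for no (l,v) with shelved(l,v) does scanned(l,v) hold.
Restrictor pairs — does the scope hold? (l1,v2):fails  (l1,v3):fails  (l1,v5):fails  (l1,v8):fails  (l1,v9):fails  (l2,v1):fails  (l2,v5):fails  (l2,v7):fails  (l3,v1):fails  (l3,v5):fails  (l3,v6):fails  (l3,v9):fails  (l4,v1):fails  (l4,v6):fails  (l4,v7):fails  (l4,v8):fails  (l5,v4):fails  (l5,v5):fails
Scope holds for no restrictor pair, so the sentence is true.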